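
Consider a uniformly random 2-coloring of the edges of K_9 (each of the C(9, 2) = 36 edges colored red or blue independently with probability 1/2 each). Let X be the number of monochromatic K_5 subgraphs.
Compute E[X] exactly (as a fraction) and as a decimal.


Let X = Σ_S X_S over the C(9, 5) = 126 subsets S of size 5, where X_S = 1 if the K_5 on S is monochromatic.
For a fixed S, the K_5 on S has C(5, 2) = 10 edges. P[all 10 edges red] = (1/2)^10, and likewise for blue, so P[monochromatic] = 2·(1/2)^10 = 2^{1 − 10} = 1/512.
By linearity of expectation: E[X] = C(9, 5) · 2^{1 − 10} = 126 · 1/512 = 63/256.
Numerically: E[X] ≈ 0.2461.

E[X] = C(9,5)·2^(1−C(5,2)) = 63/256 ≈ 0.2461.


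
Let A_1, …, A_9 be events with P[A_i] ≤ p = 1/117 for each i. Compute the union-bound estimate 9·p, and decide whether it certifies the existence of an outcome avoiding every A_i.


Union bound: P[∪_{i=1}^{9} A_i] ≤ Σ_i P[A_i] ≤ 9·p = 9·(1/117) = 1/13.
Numerically: 1/13 ≈ 0.0769231.
Is 1/13 < 1? YES.
Since P[∪ A_i] ≤ 1/13 < 1, the complement has P[∩ A_i^c] ≥ 1 − 1/13 = 12/13 > 0, so some outcome avoids every A_i.

9·p = 1/13 ≈ 0.0769231; existence CERTIFIED by the union bound.


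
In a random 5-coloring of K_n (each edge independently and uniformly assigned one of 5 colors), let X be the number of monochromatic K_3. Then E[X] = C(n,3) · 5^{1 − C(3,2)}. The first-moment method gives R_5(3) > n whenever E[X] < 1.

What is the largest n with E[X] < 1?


We need C(n, 3) · 5^{1 − 3} < 1, i.e. C(n, 3) < 5^{3 − 1} = 25.
Check values of n near the boundary:
  n = 5: C(5, 3) = 10; 10 < 25? YES
  n = 6: C(6, 3) = 20; 20 < 25? YES
  n = 7: C(7, 3) = 35; 35 < 25? NO
  n = 8: C(8, 3) = 56; 56 < 25? NO
  n = 9: C(9, 3) = 84; 84 < 25? NO
The largest n with C(n, 3) < 25 is n = 6 (where E[X] = 4/5 ≈ 0.800). Hence R_5(3) > 6, i.e. R_5(3) ≥ 7.

Largest n = 6; hence R_5(3) > 6.


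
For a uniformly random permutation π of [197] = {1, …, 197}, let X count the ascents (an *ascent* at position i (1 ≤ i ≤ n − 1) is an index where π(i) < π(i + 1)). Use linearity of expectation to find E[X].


Write X = Σ X_I over i = 1, …, 196, with X_I the indicator of one ascent.
There are 196 indicators.
For each fixed i, the pair (π(i), π(i+1)) is a uniformly random ordered pair of distinct values from {1, …, 197}; by symmetry P[π(i) < π(i+1)] = 1/2.
By linearity: E[X] = 196 · (1/2) = (197 − 1) · (1/2) = 98 ≈ 98.000.

E[X] = 98 = 98.000.


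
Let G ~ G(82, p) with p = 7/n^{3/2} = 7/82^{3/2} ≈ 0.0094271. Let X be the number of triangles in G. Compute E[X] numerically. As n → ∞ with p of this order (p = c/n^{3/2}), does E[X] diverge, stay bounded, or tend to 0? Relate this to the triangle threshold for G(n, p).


Number of potential triangles: C(82, 3) = 88560.
Each occurs with probability p³ ≈ (0.0094271)³ ≈ 8.3778346e-07.
By linearity: E[X] = C(82, 3)·p³ ≈ 88560 · 8.3778346e-07 ≈ 0.07419.
Since α = 3/2 > 1, p = c/n^{3/2} = o(1/n) is below the triangle threshold p ~ 1/n. Asymptotically E[X] ~ (c³/6)·n^{3(1−α)} = (7³/6)·n^{-1.5} → 0, so by Markov's inequality G has no triangles w.h.p.

E[X] ≈ 0.07419; in regime p = Θ(1/n^{3/2}) E[X] tends to 0 (below the triangle threshold p ~ 1/n).


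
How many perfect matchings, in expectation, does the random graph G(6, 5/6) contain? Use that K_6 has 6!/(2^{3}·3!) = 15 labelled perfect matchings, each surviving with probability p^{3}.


K_6 has 6!/(2^{3}·3!) = 15 labelled perfect matchings.
For each such perfect matching H, let X_H = 1 if all 3 edges of H are present in G. Then P[X_H = 1] = p^{3} = (5/6)^{3} = 125/216.
By linearity of expectation: E[X] = Σ_H E[X_H] = 15 · p^{3} = 15 · 125/216 = 625/72.
Numerically: E[X] ≈ 8.6806.

E[X] = 15 · (5/6)^{3} = 625/72 ≈ 8.6806.


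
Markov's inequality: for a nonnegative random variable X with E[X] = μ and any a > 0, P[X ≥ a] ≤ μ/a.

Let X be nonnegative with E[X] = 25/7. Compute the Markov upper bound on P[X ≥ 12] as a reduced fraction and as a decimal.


μ = E[X] = 25/7, a = 12.
Markov: P[X ≥ 12] ≤ μ/a = (25/7)/12 = 25/84.
Numerically: ≈ 0.297619.
(Since a = 12 > μ = 3.571429, the bound 25/84 is < 1 and informative.)

P[X ≥ 12] ≤ 25/84 ≈ 0.297619.


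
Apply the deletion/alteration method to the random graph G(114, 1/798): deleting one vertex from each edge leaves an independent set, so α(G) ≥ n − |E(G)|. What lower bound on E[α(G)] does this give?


E[|E(G)|] = C(114, 2)·p = 6441 · (1/798) = 113/14.
E[α(G)] ≥ n − E[|E(G)|] = 114 − 113/14 = 1483/14.
Numerically: ≈ 105.929.
(This is only a lower bound; the true E[α(G)] may be larger.)

E[α(G)] ≥ 1483/14 ≈ 105.929.


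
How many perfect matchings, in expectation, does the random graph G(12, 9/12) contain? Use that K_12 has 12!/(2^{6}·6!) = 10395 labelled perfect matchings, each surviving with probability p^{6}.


K_12 has 12!/(2^{6}·6!) = 10395 labelled perfect matchings.
For each such perfect matching H, let X_H = 1 if all 6 edges of H are present in G. Then P[X_H = 1] = p^{6} = (3/4)^{6} = 729/4096.
By linearity of expectation: E[X] = Σ_H E[X_H] = 10395 · p^{6} = 10395 · 729/4096 = 7577955/4096.
Numerically: E[X] ≈ 1850.1.

E[X] = 10395 · (3/4)^{6} = 7577955/4096 ≈ 1850.1.


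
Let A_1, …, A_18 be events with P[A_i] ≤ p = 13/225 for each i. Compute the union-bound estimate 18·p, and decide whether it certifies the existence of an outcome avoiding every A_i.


Union bound: P[∪_{i=1}^{18} A_i] ≤ Σ_i P[A_i] ≤ 18·p = 18·(13/225) = 26/25.
Numerically: 26/25 ≈ 1.040.
Is 26/25 < 1? NO.
Since the bound 26/25 is ≥ 1, the union bound is uninformative here; it does NOT by itself certify existence.

18·p = 26/25 ≈ 1.040; existence NOT certified by the union bound.


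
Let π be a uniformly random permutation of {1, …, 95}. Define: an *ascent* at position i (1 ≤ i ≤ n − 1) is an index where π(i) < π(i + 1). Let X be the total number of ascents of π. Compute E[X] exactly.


Write X = Σ X_I over i = 1, …, 94, with X_I the indicator of one ascent.
There are 94 indicators.
For each fixed i, the pair (π(i), π(i+1)) is a uniformly random ordered pair of distinct values from {1, …, 95}; by symmetry P[π(i) < π(i+1)] = 1/2.
By linearity: E[X] = 94 · (1/2) = (95 − 1) · (1/2) = 47 ≈ 47.000000.

E[X] = 47 = 47.000000.


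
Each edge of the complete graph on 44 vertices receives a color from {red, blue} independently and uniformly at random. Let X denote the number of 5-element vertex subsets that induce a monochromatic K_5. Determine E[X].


Let X = Σ_S X_S over the C(44, 5) = 1086008 subsets S of size 5, where X_S = 1 if the K_5 on S is monochromatic.
For a fixed S, the K_5 on S has C(5, 2) = 10 edges. P[all 10 edges red] = (1/2)^10, and likewise for blue, so P[monochromatic] = 2·(1/2)^10 = 2^{1 − 10} = 1/512.
By linearity: E[X] = C(44, 5) · 2^{1 − 10} = 1086008 · 1/512 = 135751/64.
Numerically: E[X] ≈ 2121.109.

E[X] = C(44,5)·2^(1−C(5,2)) = 135751/64 ≈ 2121.109.


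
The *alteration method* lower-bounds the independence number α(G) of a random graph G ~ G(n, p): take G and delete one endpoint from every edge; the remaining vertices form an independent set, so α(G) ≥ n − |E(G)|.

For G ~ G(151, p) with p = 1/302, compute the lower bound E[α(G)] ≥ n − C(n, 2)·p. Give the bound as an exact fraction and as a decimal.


E[|E(G)|] = C(151, 2)·p = 11325 · (1/302) = 75/2.
E[α(G)] ≥ n − E[|E(G)|] = 151 − 75/2 = 227/2.
Numerically: ≈ 113.500.
(This is only a lower bound; the true E[α(G)] may be larger.)

E[α(G)] ≥ 227/2 ≈ 113.500.


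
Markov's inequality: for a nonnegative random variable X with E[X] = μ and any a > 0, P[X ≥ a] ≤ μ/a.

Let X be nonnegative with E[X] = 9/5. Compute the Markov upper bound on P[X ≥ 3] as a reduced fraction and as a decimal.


μ = E[X] = 9/5, a = 3.
Markov: P[X ≥ 3] ≤ μ/a = (9/5)/3 = 3/5.
Numerically: ≈ 0.600.
(Since a = 3 > μ = 1.800, the bound 3/5 is < 1 and informative.)

P[X ≥ 3] ≤ 3/5 ≈ 0.600.


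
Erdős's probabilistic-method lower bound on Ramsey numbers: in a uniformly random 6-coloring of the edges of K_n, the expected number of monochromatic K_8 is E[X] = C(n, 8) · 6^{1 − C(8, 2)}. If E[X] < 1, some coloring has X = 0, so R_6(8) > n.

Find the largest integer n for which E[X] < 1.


We need C(n, 8) · 6^{1 − 28} < 1, i.e. C(n, 8) < 6^{28 − 1} = 1023490369077469249536.
Check values of n near the boundary:
  n = 1589: C(1589, 8) = 990389025825605844438; 990389025825605844438 < 1023490369077469249536? YES
  n = 1590: C(1590, 8) = 995397314198933813310; 995397314198933813310 < 1023490369077469249536? YES
  n = 1591: C(1591, 8) = 1000427749141189953870; 1000427749141189953870 < 1023490369077469249536? YES
  n = 1592: C(1592, 8) = 1005480414540892933435; 1005480414540892933435 < 1023490369077469249536? YES
  n = 1593: C(1593, 8) = 1010555394551193970323; 1010555394551193970323 < 1023490369077469249536? YES
  n = 1594: C(1594, 8) = 1015652773590544255167; 1015652773590544255167 < 1023490369077469249536? YES
  n = 1595: C(1595, 8) = 1020772636343363633895; 1020772636343363633895 < 1023490369077469249536? YES
  n = 1596: C(1596, 8) = 1025915067760710553965; 1025915067760710553965 < 1023490369077469249536? NO
The largest n with C(n, 8) < 1023490369077469249536 is n = 1595 (where E[X] = 113419181815929292655/113721152119718805504 ≈ 0.997). Hence R_6(8) > 1595, i.e. R_6(8) ≥ 1596.

Largest n = 1595; hence R_6(8) > 1595.


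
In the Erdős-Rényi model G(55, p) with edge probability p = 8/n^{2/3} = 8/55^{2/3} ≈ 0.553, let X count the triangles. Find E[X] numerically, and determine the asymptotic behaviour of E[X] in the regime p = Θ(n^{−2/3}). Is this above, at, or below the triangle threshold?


Number of potential triangles: C(55, 3) = 26235.
Each occurs with probability p³ ≈ (0.553)³ ≈ 1.69256e-01.
By linearity: E[X] = C(55, 3)·p³ ≈ 26235 · 1.69256e-01 ≈ 4440.436.
Since α = 2/3 < 1, p = c/n^{2/3} ≫ 1/n is above the triangle threshold p ~ 1/n. Asymptotically E[X] ~ (c³/6)·n^{3(1−α)} = (8³/6)·n^{1} → ∞; triangles are abundant w.h.p.

E[X] ≈ 4440.436; in regime p = Θ(1/n^{2/3}) E[X] diverges (above the triangle threshold p ~ 1/n).


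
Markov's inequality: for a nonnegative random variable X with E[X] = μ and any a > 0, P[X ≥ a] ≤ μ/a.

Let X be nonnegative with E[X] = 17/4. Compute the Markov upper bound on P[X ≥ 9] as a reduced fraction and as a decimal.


μ = E[X] = 17/4, a = 9.
Markov: P[X ≥ 9] ≤ μ/a = (17/4)/9 = 17/36.
Numerically: ≈ 0.472.
(Since a = 9 > μ = 4.250, the bound 17/36 is < 1 and informative.)

P[X ≥ 9] ≤ 17/36 ≈ 0.472.


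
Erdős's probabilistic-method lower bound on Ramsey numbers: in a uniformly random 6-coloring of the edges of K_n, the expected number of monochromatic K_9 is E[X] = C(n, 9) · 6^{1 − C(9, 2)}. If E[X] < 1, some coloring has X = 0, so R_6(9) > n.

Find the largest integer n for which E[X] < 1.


We need C(n, 9) · 6^{1 − 36} < 1, i.e. C(n, 9) < 6^{36 − 1} = 1719070799748422591028658176.
Check values of n near the boundary:
  n = 4407: C(4407, 9) = 1713856532599459170657070050; 1713856532599459170657070050 < 1719070799748422591028658176? YES
  n = 4408: C(4408, 9) = 1717362945146264156457459600; 1717362945146264156457459600 < 1719070799748422591028658176? YES
  n = 4409: C(4409, 9) = 1720875732988608787686577131; 1720875732988608787686577131 < 1719070799748422591028658176? NO
  n = 4410: C(4410, 9) = 1724394906266704102180823710; 1724394906266704102180823710 < 1719070799748422591028658176? NO
  n = 4411: C(4411, 9) = 1727920475134582415883601405; 1727920475134582415883601405 < 1719070799748422591028658176? NO
The largest n with C(n, 9) < 1719070799748422591028658176 is n = 4408 (where E[X] = 35778394690547169926197075/35813974994758803979763712 ≈ 0.9990). Hence R_6(9) > 4408, i.e. R_6(9) ≥ 4409.

Largest n = 4408; hence R_6(9) > 4408.


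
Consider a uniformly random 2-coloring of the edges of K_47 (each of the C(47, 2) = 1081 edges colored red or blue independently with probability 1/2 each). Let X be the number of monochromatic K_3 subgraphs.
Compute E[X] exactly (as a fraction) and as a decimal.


Let X = Σ_S X_S over the C(47, 3) = 16215 subsets S of size 3, where X_S = 1 if the K_3 on S is monochromatic.
For a fixed S, the K_3 on S has C(3, 2) = 3 edges. P[all 3 edges red] = (1/2)^3, and likewise for blue, so P[monochromatic] = 2·(1/2)^3 = 2^{1 − 3} = 1/4.
Summing: E[X] = C(47, 3) · 2^{1 − 3} = 16215 · 1/4 = 16215/4.
Numerically: E[X] ≈ 4053.750.

E[X] = C(47,3)·2^(1−C(3,2)) = 16215/4 ≈ 4053.750.


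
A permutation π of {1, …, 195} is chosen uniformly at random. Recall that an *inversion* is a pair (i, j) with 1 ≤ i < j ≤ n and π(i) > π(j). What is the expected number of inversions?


Write X = Σ X_I over the C(195, 2) = 18915 pairs i < j, with X_I the indicator of one inversion.
There are 18915 indicators.
For each fixed pair i < j, the values π(i) and π(j) are two distinct elements of {1, …, 195} in uniformly random order; by symmetry P[π(i) > π(j)] = 1/2.
By linearity: E[X] = 18915 · (1/2) = C(195, 2) · (1/2) = 18915/2 = 18915/2 ≈ 9457.5000.

E[X] = 18915/2 = 9457.5000.


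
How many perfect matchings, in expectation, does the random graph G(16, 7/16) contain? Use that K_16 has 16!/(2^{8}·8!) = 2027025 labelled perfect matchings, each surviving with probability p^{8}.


K_16 has 16!/(2^{8}·8!) = 2027025 labelled perfect matchings.
For each such perfect matching H, let X_H = 1 if all 8 edges of H are present in G. Then P[X_H = 1] = p^{8} = (7/16)^{8} = 5764801/4294967296.
By linearity of expectation: E[X] = Σ_H E[X_H] = 2027025 · p^{8} = 2027025 · 5764801/4294967296 = 11685395747025/4294967296.
Numerically: E[X] ≈ 2721.

E[X] = 2027025 · (7/16)^{8} = 11685395747025/4294967296 ≈ 2721.


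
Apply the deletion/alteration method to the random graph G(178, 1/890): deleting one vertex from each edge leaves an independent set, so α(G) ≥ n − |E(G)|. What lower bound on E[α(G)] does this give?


E[|E(G)|] = C(178, 2)·p = 15753 · (1/890) = 177/10.
E[α(G)] ≥ n − E[|E(G)|] = 178 − 177/10 = 1603/10.
Numerically: ≈ 160.3000.
(This is only a lower bound; the true E[α(G)] may be larger.)

E[α(G)] ≥ 1603/10 ≈ 160.3000.


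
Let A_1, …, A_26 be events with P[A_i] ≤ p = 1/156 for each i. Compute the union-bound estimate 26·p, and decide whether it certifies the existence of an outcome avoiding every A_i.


Union bound: P[∪_{i=1}^{26} A_i] ≤ Σ_i P[A_i] ≤ 26·p = 26·(1/156) = 1/6.
Numerically: 1/6 ≈ 0.1667.
Is 1/6 < 1? YES.
Since P[∪ A_i] ≤ 1/6 < 1, the complement has P[∩ A_i^c] ≥ 1 − 1/6 = 5/6 > 0, so some outcome avoids every A_i.

26·p = 1/6 ≈ 0.1667; existence CERTIFIED by the union bound.


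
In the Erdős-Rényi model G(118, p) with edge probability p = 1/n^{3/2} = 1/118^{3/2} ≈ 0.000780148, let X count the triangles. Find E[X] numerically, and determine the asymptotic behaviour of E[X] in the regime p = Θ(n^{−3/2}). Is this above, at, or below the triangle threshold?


Number of potential triangles: C(118, 3) = 266916.
Each occurs with probability p³ ≈ (0.000780148)³ ≈ 4.74822147e-10.
By linearity: E[X] = C(118, 3)·p³ ≈ 266916 · 4.74822147e-10 ≈ 0.000127.
Since α = 3/2 > 1, p = c/n^{3/2} = o(1/n) is below the triangle threshold p ~ 1/n. Asymptotically E[X] ~ (c³/6)·n^{3(1−α)} = (1³/6)·n^{-1.5} → 0, so by Markov's inequality G has no triangles w.h.p.

E[X] ≈ 0.000127; in regime p = Θ(1/n^{3/2}) E[X] tends to 0 (below the triangle threshold p ~ 1/n).


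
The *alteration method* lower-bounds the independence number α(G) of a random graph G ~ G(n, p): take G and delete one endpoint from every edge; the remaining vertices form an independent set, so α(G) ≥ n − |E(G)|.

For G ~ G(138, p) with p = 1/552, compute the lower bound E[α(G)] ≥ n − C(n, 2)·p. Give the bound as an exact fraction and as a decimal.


E[|E(G)|] = C(138, 2)·p = 9453 · (1/552) = 137/8.
E[α(G)] ≥ n − E[|E(G)|] = 138 − 137/8 = 967/8.
Numerically: ≈ 120.875000.
(This is only a lower bound; the true E[α(G)] may be larger.)

E[α(G)] ≥ 967/8 ≈ 120.875000.


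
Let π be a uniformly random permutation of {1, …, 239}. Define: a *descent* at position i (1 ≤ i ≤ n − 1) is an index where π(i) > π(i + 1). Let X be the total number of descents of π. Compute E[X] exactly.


Write X = Σ X_I over i = 1, …, 238, with X_I the indicator of one descent.
There are 238 indicators.
For each fixed i, the pair (π(i), π(i+1)) is a uniformly random ordered pair of distinct values from {1, …, 239}; by symmetry P[π(i) > π(i+1)] = 1/2.
By linearity: E[X] = 238 · (1/2) = (239 − 1) · (1/2) = 119 ≈ 119.0000.

E[X] = 119 = 119.0000.


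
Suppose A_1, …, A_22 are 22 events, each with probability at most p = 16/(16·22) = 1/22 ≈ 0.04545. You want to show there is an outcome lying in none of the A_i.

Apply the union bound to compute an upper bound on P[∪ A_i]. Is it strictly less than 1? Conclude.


Union bound: P[∪_{i=1}^{22} A_i] ≤ Σ_i P[A_i] ≤ 22·p = 22·(1/22) = 1.
Numerically: 1 ≈ 1.00000.
Is 1 < 1? NO.
Since the bound 1 is ≥ 1, the union bound is uninformative here; it does NOT by itself certify existence.

22·p = 1 ≈ 1.00000; existence NOT certified by the union bound.


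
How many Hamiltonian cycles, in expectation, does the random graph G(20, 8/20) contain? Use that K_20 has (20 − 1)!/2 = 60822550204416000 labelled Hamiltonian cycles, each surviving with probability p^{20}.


K_20 has (20 − 1)!/2 = 60822550204416000 labelled Hamiltonian cycles.
For each such Hamiltonian cycle H, let X_H = 1 if all 20 edges of H are present in G. Then P[X_H = 1] = p^{20} = (2/5)^{20} = 1048576/95367431640625.
Summing the indicators: E[X] = Σ_H E[X_H] = 60822550204416000 · p^{20} = 60822550204416000 · 1048576/95367431640625 = 510216531225165692928/762939453125.
Numerically: E[X] ≈ 6.6875e+08.

E[X] = 60822550204416000 · (2/5)^{20} = 510216531225165692928/762939453125 ≈ 6.6875e+08.


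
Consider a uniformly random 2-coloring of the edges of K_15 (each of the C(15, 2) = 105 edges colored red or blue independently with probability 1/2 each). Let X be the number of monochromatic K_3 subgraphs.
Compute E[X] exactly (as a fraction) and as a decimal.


Let X = Σ_S X_S over the C(15, 3) = 455 subsets S of size 3, where X_S = 1 if the K_3 on S is monochromatic.
For a fixed S, the K_3 on S has C(3, 2) = 3 edges. P[all 3 edges red] = (1/2)^3, and likewise for blue, so P[monochromatic] = 2·(1/2)^3 = 2^{1 − 3} = 1/4.
Summing: E[X] = C(15, 3) · 2^{1 − 3} = 455 · 1/4 = 455/4.
Numerically: E[X] ≈ 113.75000.

E[X] = C(15,3)·2^(1−C(3,2)) = 455/4 ≈ 113.75000.


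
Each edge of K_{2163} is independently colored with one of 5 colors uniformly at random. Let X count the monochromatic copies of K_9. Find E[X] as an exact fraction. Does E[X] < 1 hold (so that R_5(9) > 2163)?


E[X] = C(2163, 9) · 5^{1 − 36} = 2808716806866462450348390 · 5^{−35} = 2808716806866462450348390/2910383045673370361328125.
As a reduced fraction: E[X] = 561743361373292490069678/582076609134674072265625 ≈ 0.9650677.
Is E[X] < 1? YES.
Since E[X] < 1, there exists a 5-coloring of K_{2163} with no monochromatic K_9; hence R_5(9) > 2163.

E[X] = 561743361373292490069678/582076609134674072265625 ≈ 0.9650677; E[X] < 1, so R_5(9) > 2163.


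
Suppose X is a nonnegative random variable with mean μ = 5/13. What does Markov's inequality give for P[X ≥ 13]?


μ = E[X] = 5/13, a = 13.
Markov: P[X ≥ 13] ≤ μ/a = (5/13)/13 = 5/169.
Numerically: ≈ 0.029586.
(Since a = 13 > μ = 0.384615, the bound 5/169 is < 1 and informative.)

P[X ≥ 13] ≤ 5/169 ≈ 0.029586.


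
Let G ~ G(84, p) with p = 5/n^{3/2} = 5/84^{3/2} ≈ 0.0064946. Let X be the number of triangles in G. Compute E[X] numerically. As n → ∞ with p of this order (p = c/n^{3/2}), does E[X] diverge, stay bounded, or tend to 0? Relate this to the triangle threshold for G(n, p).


Number of potential triangles: C(84, 3) = 95284.
Each occurs with probability p³ ≈ (0.0064946)³ ≈ 2.7393860e-07.
By linearity: E[X] = C(84, 3)·p³ ≈ 95284 · 2.7393860e-07 ≈ 0.02610.
Since α = 3/2 > 1, p = c/n^{3/2} = o(1/n) is below the triangle threshold p ~ 1/n. Asymptotically E[X] ~ (c³/6)·n^{3(1−α)} = (5³/6)·n^{-1.5} → 0, so by Markov's inequality G has no triangles w.h.p.

E[X] ≈ 0.02610; in regime p = Θ(1/n^{3/2}) E[X] tends to 0 (below the triangle threshold p ~ 1/n).


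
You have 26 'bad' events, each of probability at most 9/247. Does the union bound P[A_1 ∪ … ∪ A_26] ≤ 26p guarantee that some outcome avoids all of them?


Union bound: P[∪_{i=1}^{26} A_i] ≤ Σ_i P[A_i] ≤ 26·p = 26·(9/247) = 18/19.
Numerically: 18/19 ≈ 0.94737.
Is 18/19 < 1? YES.
Since P[∪ A_i] ≤ 18/19 < 1, the complement has P[∩ A_i^c] ≥ 1 − 18/19 = 1/19 > 0, so some outcome avoids every A_i.

26·p = 18/19 ≈ 0.94737; existence CERTIFIED by the union bound.


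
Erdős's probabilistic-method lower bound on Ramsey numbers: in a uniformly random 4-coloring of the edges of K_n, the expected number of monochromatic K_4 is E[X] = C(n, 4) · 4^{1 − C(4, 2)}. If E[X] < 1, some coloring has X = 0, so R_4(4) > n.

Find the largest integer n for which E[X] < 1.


We need C(n, 4) · 4^{1 − 6} < 1, i.e. C(n, 4) < 4^{6 − 1} = 1024.
Check values of n near the boundary:
  n = 12: C(12, 4) = 495; 495 < 1024? YES
  n = 13: C(13, 4) = 715; 715 < 1024? YES
  n = 14: C(14, 4) = 1001; 1001 < 1024? YES
  n = 15: C(15, 4) = 1365; 1365 < 1024? NO
  n = 16: C(16, 4) = 1820; 1820 < 1024? NO
  n = 17: C(17, 4) = 2380; 2380 < 1024? NO
The largest n with C(n, 4) < 1024 is n = 14 (where E[X] = 1001/1024 ≈ 0.9775). Hence R_4(4) > 14, i.e. R_4(4) ≥ 15.

Largest n = 14; hence R_4(4) > 14.


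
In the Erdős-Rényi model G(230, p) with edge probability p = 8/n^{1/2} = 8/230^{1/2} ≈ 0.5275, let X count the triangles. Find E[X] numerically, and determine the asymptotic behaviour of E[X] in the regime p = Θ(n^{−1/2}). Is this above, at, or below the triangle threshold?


Number of potential triangles: C(230, 3) = 2001460.
Each occurs with probability p³ ≈ (0.5275)³ ≈ 1.467838e-01.
By linearity: E[X] = C(230, 3)·p³ ≈ 2001460 · 1.467838e-01 ≈ 293781.9586.
Since α = 1/2 < 1, p = c/n^{1/2} ≫ 1/n is above the triangle threshold p ~ 1/n. Asymptotically E[X] ~ (c³/6)·n^{3(1−α)} = (8³/6)·n^{1.5} → ∞; triangles are abundant w.h.p.

E[X] ≈ 293781.9586; in regime p = Θ(1/n^{1/2}) E[X] diverges (above the triangle threshold p ~ 1/n).


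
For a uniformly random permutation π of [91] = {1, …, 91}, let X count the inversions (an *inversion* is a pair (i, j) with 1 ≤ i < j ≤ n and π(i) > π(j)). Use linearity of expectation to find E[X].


Write X = Σ X_I over the C(91, 2) = 4095 pairs i < j, with X_I the indicator of one inversion.
There are 4095 indicators.
For each fixed pair i < j, the values π(i) and π(j) are two distinct elements of {1, …, 91} in uniformly random order; by symmetry P[π(i) > π(j)] = 1/2.
By linearity: E[X] = 4095 · (1/2) = C(91, 2) · (1/2) = 4095/2 = 4095/2 ≈ 2047.50000.

E[X] = 4095/2 = 2047.50000.


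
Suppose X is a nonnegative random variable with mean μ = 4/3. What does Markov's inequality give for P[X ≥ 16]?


μ = E[X] = 4/3, a = 16.
Markov: P[X ≥ 16] ≤ μ/a = (4/3)/16 = 1/12.
Numerically: ≈ 0.083.
(Since a = 16 > μ = 1.333, the bound 1/12 is < 1 and informative.)

P[X ≥ 16] ≤ 1/12 ≈ 0.083.


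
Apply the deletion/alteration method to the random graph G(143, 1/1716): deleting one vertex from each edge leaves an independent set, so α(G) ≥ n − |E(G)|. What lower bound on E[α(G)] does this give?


E[|E(G)|] = C(143, 2)·p = 10153 · (1/1716) = 71/12.
E[α(G)] ≥ n − E[|E(G)|] = 143 − 71/12 = 1645/12.
Numerically: ≈ 137.08333.
(This is only a lower bound; the true E[α(G)] may be larger.)

E[α(G)] ≥ 1645/12 ≈ 137.08333.


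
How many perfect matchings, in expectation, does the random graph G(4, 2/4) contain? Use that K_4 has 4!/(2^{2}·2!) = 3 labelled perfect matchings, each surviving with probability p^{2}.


K_4 has 4!/(2^{2}·2!) = 3 labelled perfect matchings.
For each such perfect matching H, let X_H = 1 if all 2 edges of H are present in G. Then P[X_H = 1] = p^{2} = (1/2)^{2} = 1/4.
By linearity: E[X] = Σ_H E[X_H] = 3 · p^{2} = 3 · 1/4 = 3/4.
Numerically: E[X] ≈ 0.75.

E[X] = 3 · (1/2)^{2} = 3/4 ≈ 0.75.


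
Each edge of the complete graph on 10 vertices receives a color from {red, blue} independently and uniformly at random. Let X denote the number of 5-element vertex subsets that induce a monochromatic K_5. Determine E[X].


Let X = Σ_S X_S over the C(10, 5) = 252 subsets S of size 5, where X_S = 1 if the K_5 on S is monochromatic.
For a fixed S, the K_5 on S has C(5, 2) = 10 edges. P[all 10 edges red] = (1/2)^10, and likewise for blue, so P[monochromatic] = 2·(1/2)^10 = 2^{1 − 10} = 1/512.
Summing: E[X] = C(10, 5) · 2^{1 − 10} = 252 · 1/512 = 63/128.
Numerically: E[X] ≈ 0.492188.

E[X] = C(10,5)·2^(1−C(5,2)) = 63/128 ≈ 0.492188.


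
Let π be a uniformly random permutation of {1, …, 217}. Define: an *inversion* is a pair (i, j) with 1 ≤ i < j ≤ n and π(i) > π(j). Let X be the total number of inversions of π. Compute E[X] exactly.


Write X = Σ X_I over the C(217, 2) = 23436 pairs i < j, with X_I the indicator of one inversion.
There are 23436 indicators.
For each fixed pair i < j, the values π(i) and π(j) are two distinct elements of {1, …, 217} in uniformly random order; by symmetry P[π(i) > π(j)] = 1/2.
By linearity: E[X] = 23436 · (1/2) = C(217, 2) · (1/2) = 23436/2 = 11718 ≈ 11718.000000.

E[X] = 11718 = 11718.000000.


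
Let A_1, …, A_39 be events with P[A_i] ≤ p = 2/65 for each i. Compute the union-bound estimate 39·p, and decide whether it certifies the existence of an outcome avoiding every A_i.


Union bound: P[∪_{i=1}^{39} A_i] ≤ Σ_i P[A_i] ≤ 39·p = 39·(2/65) = 6/5.
Numerically: 6/5 ≈ 1.20000.
Is 6/5 < 1? NO.
Since the bound 6/5 is ≥ 1, the union bound is uninformative here; it does NOT by itself certify existence.

39·p = 6/5 ≈ 1.20000; existence NOT certified by the union bound.


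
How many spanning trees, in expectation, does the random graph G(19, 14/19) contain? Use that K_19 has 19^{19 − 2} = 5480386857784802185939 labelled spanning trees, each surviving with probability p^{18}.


K_19 has 19^{19 − 2} = 5480386857784802185939 labelled spanning trees.
For each such spanning tree H, let X_H = 1 if all 18 edges of H are present in G. Then P[X_H = 1] = p^{18} = (14/19)^{18} = 426878854210636742656/104127350297911241532841.
Summing the indicators: E[X] = Σ_H E[X_H] = 5480386857784802185939 · p^{18} = 5480386857784802185939 · 426878854210636742656/104127350297911241532841 = 426878854210636742656/19.
Numerically: E[X] ≈ 2.247e+19.

E[X] = 5480386857784802185939 · (14/19)^{18} = 426878854210636742656/19 ≈ 2.247e+19.


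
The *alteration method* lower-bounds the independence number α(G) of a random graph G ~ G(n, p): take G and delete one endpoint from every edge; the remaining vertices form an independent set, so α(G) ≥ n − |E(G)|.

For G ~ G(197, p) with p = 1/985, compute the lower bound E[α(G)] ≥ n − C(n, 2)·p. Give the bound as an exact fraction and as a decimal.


E[|E(G)|] = C(197, 2)·p = 19306 · (1/985) = 98/5.
E[α(G)] ≥ n − E[|E(G)|] = 197 − 98/5 = 887/5.
Numerically: ≈ 177.4000.
(This is only a lower bound; the true E[α(G)] may be larger.)

E[α(G)] ≥ 887/5 ≈ 177.4000.


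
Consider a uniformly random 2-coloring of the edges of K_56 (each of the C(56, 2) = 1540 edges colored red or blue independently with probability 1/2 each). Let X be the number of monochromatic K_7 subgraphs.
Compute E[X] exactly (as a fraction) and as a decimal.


Let X = Σ_S X_S over the C(56, 7) = 231917400 subsets S of size 7, where X_S = 1 if the K_7 on S is monochromatic.
For a fixed S, the K_7 on S has C(7, 2) = 21 edges. P[all 21 edges red] = (1/2)^21, and likewise for blue, so P[monochromatic] = 2·(1/2)^21 = 2^{1 − 21} = 1/1048576.
Summing: E[X] = C(56, 7) · 2^{1 − 21} = 231917400 · 1/1048576 = 28989675/131072.
Numerically: E[X] ≈ 221.173668.

E[X] = C(56,7)·2^(1−C(7,2)) = 28989675/131072 ≈ 221.173668.


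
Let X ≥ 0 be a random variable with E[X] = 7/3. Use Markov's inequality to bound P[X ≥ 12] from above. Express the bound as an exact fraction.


μ = E[X] = 7/3, a = 12.
Markov: P[X ≥ 12] ≤ μ/a = (7/3)/12 = 7/36.
Numerically: ≈ 0.1944.
(Since a = 12 > μ = 2.3333, the bound 7/36 is < 1 and informative.)

P[X ≥ 12] ≤ 7/36 ≈ 0.1944.


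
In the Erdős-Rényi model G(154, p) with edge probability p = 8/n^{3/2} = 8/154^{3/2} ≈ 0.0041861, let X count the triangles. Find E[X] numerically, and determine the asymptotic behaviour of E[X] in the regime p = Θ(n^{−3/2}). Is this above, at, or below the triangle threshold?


Number of potential triangles: C(154, 3) = 596904.
Each occurs with probability p³ ≈ (0.0041861)³ ≈ 7.3354493e-08.
By linearity: E[X] = C(154, 3)·p³ ≈ 596904 · 7.3354493e-08 ≈ 0.04379.
Since α = 3/2 > 1, p = c/n^{3/2} = o(1/n) is below the triangle threshold p ~ 1/n. Asymptotically E[X] ~ (c³/6)·n^{3(1−α)} = (8³/6)·n^{-1.5} → 0, so by Markov's inequality G has no triangles w.h.p.

E[X] ≈ 0.04379; in regime p = Θ(1/n^{3/2}) E[X] tends to 0 (below the triangle threshold p ~ 1/n).


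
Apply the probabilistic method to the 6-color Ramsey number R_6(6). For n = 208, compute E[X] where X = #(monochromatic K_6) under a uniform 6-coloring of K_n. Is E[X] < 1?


E[X] = C(208, 6) · 6^{1 − 15} = 104579959848 · 6^{−14} = 104579959848/78364164096.
As a reduced fraction: E[X] = 4357498327/3265173504 ≈ 1.3345381.
Is E[X] < 1? NO.
Since E[X] ≥ 1, the first-moment bound is inconclusive at n = 208; it does NOT by itself certify R_6(6) > 208.

E[X] = 4357498327/3265173504 ≈ 1.3345381; E[X] ≥ 1; first-moment method inconclusive here.


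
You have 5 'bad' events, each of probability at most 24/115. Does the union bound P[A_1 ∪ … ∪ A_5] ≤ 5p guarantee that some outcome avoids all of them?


Union bound: P[∪_{i=1}^{5} A_i] ≤ Σ_i P[A_i] ≤ 5·p = 5·(24/115) = 24/23.
Numerically: 24/23 ≈ 1.04348.
Is 24/23 < 1? NO.
Since the bound 24/23 is ≥ 1, the union bound is uninformative here; it does NOT by itself certify existence.

5·p = 24/23 ≈ 1.04348; existence NOT certified by the union bound.


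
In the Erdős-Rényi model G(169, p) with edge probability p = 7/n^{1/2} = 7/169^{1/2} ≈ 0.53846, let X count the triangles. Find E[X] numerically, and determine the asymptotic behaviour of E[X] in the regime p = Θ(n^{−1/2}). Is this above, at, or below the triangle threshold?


Number of potential triangles: C(169, 3) = 790244.
Each occurs with probability p³ ≈ (0.53846)³ ≈ 1.5612198e-01.
By linearity: E[X] = C(169, 3)·p³ ≈ 790244 · 1.5612198e-01 ≈ 123374.46154.
Since α = 1/2 < 1, p = c/n^{1/2} ≫ 1/n is above the triangle threshold p ~ 1/n. Asymptotically E[X] ~ (c³/6)·n^{3(1−α)} = (7³/6)·n^{1.5} → ∞; triangles are abundant w.h.p.

E[X] ≈ 123374.46154; in regime p = Θ(1/n^{1/2}) E[X] diverges (above the triangle threshold p ~ 1/n).


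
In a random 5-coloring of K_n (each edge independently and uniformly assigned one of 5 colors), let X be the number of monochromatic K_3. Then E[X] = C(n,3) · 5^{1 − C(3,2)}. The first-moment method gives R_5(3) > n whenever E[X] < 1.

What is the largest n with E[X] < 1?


We need C(n, 3) · 5^{1 − 3} < 1, i.e. C(n, 3) < 5^{3 − 1} = 25.
Check values of n near the boundary:
  n = 3: C(3, 3) = 1; 1 < 25? YES
  n = 4: C(4, 3) = 4; 4 < 25? YES
  n = 5: C(5, 3) = 10; 10 < 25? YES
  n = 6: C(6, 3) = 20; 20 < 25? YES
  n = 7: C(7, 3) = 35; 35 < 25? NO
  n = 8: C(8, 3) = 56; 56 < 25? NO
  n = 9: C(9, 3) = 84; 84 < 25? NO
The largest n with C(n, 3) < 25 is n = 6 (where E[X] = 4/5 ≈ 0.80000). Hence R_5(3) > 6, i.e. R_5(3) ≥ 7.

Largest n = 6; hence R_5(3) > 6.


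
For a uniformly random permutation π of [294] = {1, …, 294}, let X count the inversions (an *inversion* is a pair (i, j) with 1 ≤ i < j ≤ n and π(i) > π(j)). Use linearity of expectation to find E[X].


Write X = Σ X_I over the C(294, 2) = 43071 pairs i < j, with X_I the indicator of one inversion.
There are 43071 indicators.
For each fixed pair i < j, the values π(i) and π(j) are two distinct elements of {1, …, 294} in uniformly random order; by symmetry P[π(i) > π(j)] = 1/2.
By linearity: E[X] = 43071 · (1/2) = C(294, 2) · (1/2) = 43071/2 = 43071/2 ≈ 21535.500000.

E[X] = 43071/2 = 21535.500000.


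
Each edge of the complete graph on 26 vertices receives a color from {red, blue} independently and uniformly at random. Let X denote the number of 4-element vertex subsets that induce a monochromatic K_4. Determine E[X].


Let X = Σ_S X_S over the C(26, 4) = 14950 subsets S of size 4, where X_S = 1 if the K_4 on S is monochromatic.
For a fixed S, the K_4 on S has C(4, 2) = 6 edges. P[all 6 edges red] = (1/2)^6, and likewise for blue, so P[monochromatic] = 2·(1/2)^6 = 2^{1 − 6} = 1/32.
By linearity of expectation: E[X] = C(26, 4) · 2^{1 − 6} = 14950 · 1/32 = 7475/16.
Numerically: E[X] ≈ 467.187500.

E[X] = C(26,4)·2^(1−C(4,2)) = 7475/16 ≈ 467.187500.


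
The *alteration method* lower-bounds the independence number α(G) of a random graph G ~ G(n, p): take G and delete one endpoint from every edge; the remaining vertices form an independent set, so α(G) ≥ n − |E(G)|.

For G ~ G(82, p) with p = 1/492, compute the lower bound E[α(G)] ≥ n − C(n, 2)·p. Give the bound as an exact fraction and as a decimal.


E[|E(G)|] = C(82, 2)·p = 3321 · (1/492) = 27/4.
E[α(G)] ≥ n − E[|E(G)|] = 82 − 27/4 = 301/4.
Numerically: ≈ 75.250.
(This is only a lower bound; the true E[α(G)] may be larger.)

E[α(G)] ≥ 301/4 ≈ 75.250.


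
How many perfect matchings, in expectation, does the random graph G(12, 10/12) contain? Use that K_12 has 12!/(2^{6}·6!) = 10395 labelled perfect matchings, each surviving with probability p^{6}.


K_12 has 12!/(2^{6}·6!) = 10395 labelled perfect matchings.
For each such perfect matching H, let X_H = 1 if all 6 edges of H are present in G. Then P[X_H = 1] = p^{6} = (5/6)^{6} = 15625/46656.
By linearity: E[X] = Σ_H E[X_H] = 10395 · p^{6} = 10395 · 15625/46656 = 6015625/1728.
Numerically: E[X] ≈ 3.48e+03.

E[X] = 10395 · (5/6)^{6} = 6015625/1728 ≈ 3.48e+03.


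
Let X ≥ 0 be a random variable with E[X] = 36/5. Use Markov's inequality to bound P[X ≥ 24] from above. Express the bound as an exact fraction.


μ = E[X] = 36/5, a = 24.
Markov: P[X ≥ 24] ≤ μ/a = (36/5)/24 = 3/10.
Numerically: ≈ 0.300.
(Since a = 24 > μ = 7.200, the bound 3/10 is < 1 and informative.)

P[X ≥ 24] ≤ 3/10 ≈ 0.300.


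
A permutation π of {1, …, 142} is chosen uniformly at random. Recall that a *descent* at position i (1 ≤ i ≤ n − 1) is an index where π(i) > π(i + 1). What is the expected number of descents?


Write X = Σ X_I over i = 1, …, 141, with X_I the indicator of one descent.
There are 141 indicators.
For each fixed i, the pair (π(i), π(i+1)) is a uniformly random ordered pair of distinct values from {1, …, 142}; by symmetry P[π(i) > π(i+1)] = 1/2.
By linearity: E[X] = 141 · (1/2) = (142 − 1) · (1/2) = 141/2 ≈ 70.50000.

E[X] = 141/2 = 70.50000.


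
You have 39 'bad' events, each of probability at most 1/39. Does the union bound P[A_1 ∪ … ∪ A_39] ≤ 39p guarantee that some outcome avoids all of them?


Union bound: P[∪_{i=1}^{39} A_i] ≤ Σ_i P[A_i] ≤ 39·p = 39·(1/39) = 1.
Numerically: 1 ≈ 1.0000.
Is 1 < 1? NO.
Since the bound 1 is ≥ 1, the union bound is uninformative here; it does NOT by itself certify existence.

39·p = 1 ≈ 1.0000; existence NOT certified by the union bound.


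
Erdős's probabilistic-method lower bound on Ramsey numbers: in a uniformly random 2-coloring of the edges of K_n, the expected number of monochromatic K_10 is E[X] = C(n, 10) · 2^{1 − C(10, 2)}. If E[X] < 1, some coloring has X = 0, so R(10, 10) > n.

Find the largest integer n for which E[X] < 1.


We need C(n, 10) · 2^{1 − 45} < 1, i.e. C(n, 10) < 2^{45 − 1} = 17592186044416.
Check values of n near the boundary:
  n = 95: C(95, 10) = 10104934117421; 10104934117421 < 17592186044416? YES
  n = 96: C(96, 10) = 11279926456656; 11279926456656 < 17592186044416? YES
  n = 97: C(97, 10) = 12576469727536; 12576469727536 < 17592186044416? YES
  n = 98: C(98, 10) = 14005614014756; 14005614014756 < 17592186044416? YES
  n = 99: C(99, 10) = 15579278510796; 15579278510796 < 17592186044416? YES
  n = 100: C(100, 10) = 17310309456440; 17310309456440 < 17592186044416? YES
  n = 101: C(101, 10) = 19212541264840; 19212541264840 < 17592186044416? NO
  n = 102: C(102, 10) = 21300860967540; 21300860967540 < 17592186044416? NO
The largest n with C(n, 10) < 17592186044416 is n = 100 (where E[X] = 2163788682055/2199023255552 ≈ 0.9840). Hence R(10, 10) > 100, i.e. R(10, 10) ≥ 101.

Largest n = 100; hence R(10, 10) > 100.


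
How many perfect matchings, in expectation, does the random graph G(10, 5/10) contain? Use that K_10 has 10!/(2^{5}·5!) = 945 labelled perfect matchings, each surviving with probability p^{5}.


K_10 has 10!/(2^{5}·5!) = 945 labelled perfect matchings.
For each such perfect matching H, let X_H = 1 if all 5 edges of H are present in G. Then P[X_H = 1] = p^{5} = (1/2)^{5} = 1/32.
Summing the indicators: E[X] = Σ_H E[X_H] = 945 · p^{5} = 945 · 1/32 = 945/32.
Numerically: E[X] ≈ 29.5.

E[X] = 945 · (1/2)^{5} = 945/32 ≈ 29.5.


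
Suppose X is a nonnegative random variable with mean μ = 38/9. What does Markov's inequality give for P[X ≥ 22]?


μ = E[X] = 38/9, a = 22.
Markov: P[X ≥ 22] ≤ μ/a = (38/9)/22 = 19/99.
Numerically: ≈ 0.1919.
(Since a = 22 > μ = 4.2222, the bound 19/99 is < 1 and informative.)

P[X ≥ 22] ≤ 19/99 ≈ 0.1919.


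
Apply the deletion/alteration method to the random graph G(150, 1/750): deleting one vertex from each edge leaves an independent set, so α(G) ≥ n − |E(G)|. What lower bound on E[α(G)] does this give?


E[|E(G)|] = C(150, 2)·p = 11175 · (1/750) = 149/10.
E[α(G)] ≥ n − E[|E(G)|] = 150 − 149/10 = 1351/10.
Numerically: ≈ 135.1000.
(This is only a lower bound; the true E[α(G)] may be larger.)

E[α(G)] ≥ 1351/10 ≈ 135.1000.


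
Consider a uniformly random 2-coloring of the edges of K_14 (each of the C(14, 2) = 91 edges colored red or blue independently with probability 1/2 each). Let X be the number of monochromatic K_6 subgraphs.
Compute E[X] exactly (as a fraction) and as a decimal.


Let X = Σ_S X_S over the C(14, 6) = 3003 subsets S of size 6, where X_S = 1 if the K_6 on S is monochromatic.
For a fixed S, the K_6 on S has C(6, 2) = 15 edges. P[all 15 edges red] = (1/2)^15, and likewise for blue, so P[monochromatic] = 2·(1/2)^15 = 2^{1 − 15} = 1/16384.
Summing: E[X] = C(14, 6) · 2^{1 − 15} = 3003 · 1/16384 = 3003/16384.
Numerically: E[X] ≈ 0.183.

E[X] = C(14,6)·2^(1−C(6,2)) = 3003/16384 ≈ 0.183.


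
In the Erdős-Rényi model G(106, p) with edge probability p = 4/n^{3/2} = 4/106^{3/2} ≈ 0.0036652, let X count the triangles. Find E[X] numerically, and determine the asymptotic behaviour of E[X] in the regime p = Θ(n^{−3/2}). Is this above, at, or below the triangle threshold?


Number of potential triangles: C(106, 3) = 192920.
Each occurs with probability p³ ≈ (0.0036652)³ ≈ 4.9238360e-08.
By linearity: E[X] = C(106, 3)·p³ ≈ 192920 · 4.9238360e-08 ≈ 0.00950.
Since α = 3/2 > 1, p = c/n^{3/2} = o(1/n) is below the triangle threshold p ~ 1/n. Asymptotically E[X] ~ (c³/6)·n^{3(1−α)} = (4³/6)·n^{-1.5} → 0, so by Markov's inequality G has no triangles w.h.p.

E[X] ≈ 0.00950; in regime p = Θ(1/n^{3/2}) E[X] tends to 0 (below the triangle threshold p ~ 1/n).
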